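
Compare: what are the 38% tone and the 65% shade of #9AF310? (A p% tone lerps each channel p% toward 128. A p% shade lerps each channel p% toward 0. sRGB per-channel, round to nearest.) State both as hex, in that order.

#9AF310 is rgb(154, 243, 16).
38% tone:
  R: 154 − 9.88 = 144.12 → 144
  G: 243 − 43.7 = 199.3 → 199
  B: 16 + 42.56 = 58.56 → 59
  → #90C73B
65% shade:
  R: 154 − 100.1 = 53.9 → 54
  G: 243 − 157.95 = 85.05 → 85
  B: 16 + 0.65×(0−16) = 16 − 10.4 = 5.6 → 6
  → #365506

#90C73B, #365506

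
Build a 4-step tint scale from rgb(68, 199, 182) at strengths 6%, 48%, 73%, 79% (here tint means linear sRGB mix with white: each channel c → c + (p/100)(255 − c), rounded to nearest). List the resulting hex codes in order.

#4fcaba, #9ee2d9, #cdf0eb, #d8f3f0

6%: (68 + 11.22 = 79.22→79, 199 + 3.36 = 202.36→202, 182 + 4.38 = 186.38→186) → #4fcaba
48%: (68 + 89.76 = 157.76→158, 199 + 26.88 = 225.88→226, 182 + 35.04 = 217.04→217) → #9ee2d9
73%: (68 + 136.51 = 204.51→205, 199 + 40.88 = 239.88→240, 182 + 53.29 = 235.29→235) → #cdf0eb
79%: (68 + 147.73 = 215.73→216, 199 + 44.24 = 243.24→243, 182 + 57.67 = 239.67→240) → #d8f3f0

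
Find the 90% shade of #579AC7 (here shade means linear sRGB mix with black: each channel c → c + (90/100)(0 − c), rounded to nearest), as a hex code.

#579AC7 is rgb(87, 154, 199).
Lerp each channel 90% toward 0:
  R: 87 − 78.3 = 8.7 → 9
  G: 154 + 0.9×(0−154) = 154 − 138.6 = 15.4 → 15
  B: 199 − 179.1 = 19.9 → 20
rgb(9, 15, 20) = #090F14.

#090F14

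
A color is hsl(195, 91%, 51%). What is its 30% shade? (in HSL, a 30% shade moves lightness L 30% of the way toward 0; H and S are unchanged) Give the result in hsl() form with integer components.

L moves 30% from 51 toward 0: 51 − 15.3 = 35.7 → 36.
H and S are unchanged.

hsl(195, 91%, 36%)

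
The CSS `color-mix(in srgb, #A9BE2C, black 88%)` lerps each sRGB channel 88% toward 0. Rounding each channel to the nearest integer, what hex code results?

#A9BE2C is rgb(169, 190, 44).
An 88% shade moves each channel 88% toward 0:
  R: 169 + 0.88×(0−169) = 169 − 148.72 = 20.28 → 20
  G: 190 − 167.2 = 22.8 → 23
  B: 44 + 0.88×(0−44) = 44 − 38.72 = 5.28 → 5
rgb(20, 23, 5) = #141705.

#141705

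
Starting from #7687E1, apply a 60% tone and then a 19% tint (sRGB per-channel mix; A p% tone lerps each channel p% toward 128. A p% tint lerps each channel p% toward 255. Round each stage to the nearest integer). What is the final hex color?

#959BB8

#7687E1 is rgb(118, 135, 225).
Lerp each channel 60% toward 128:
  R: 118 + 0.6×(128−118) = 118 + 6 = 124 → 124
  G: 135 + 0.6×(128−135) = 135 − 4.2 = 130.8 → 131
  B: 225 + 0.6×(128−225) = 225 − 58.2 = 166.8 → 167
After the tone: rgb(124, 131, 167) = #7C83A7.
Lerp each channel 19% toward 255:
  R: 124 + 24.89 = 148.89 → 149
  G: 131 + 0.19×(255−131) = 131 + 23.56 = 154.56 → 155
  B: 167 + 0.19×(255−167) = 167 + 16.72 = 183.72 → 184
rgb(149, 155, 184) = #959BB8.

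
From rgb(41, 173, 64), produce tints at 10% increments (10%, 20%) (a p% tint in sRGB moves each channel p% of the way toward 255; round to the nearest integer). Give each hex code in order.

10%: (41 + 21.4 = 62.4→62, 173 + 8.2 = 181.2→181, 64 + 19.1 = 83.1→83) → #3eb553
20%: (41 + 42.8 = 83.8→84, 173 + 16.4 = 189.4→189, 64 + 38.2 = 102.2→102) → #54bd66

#3eb553, #54bd66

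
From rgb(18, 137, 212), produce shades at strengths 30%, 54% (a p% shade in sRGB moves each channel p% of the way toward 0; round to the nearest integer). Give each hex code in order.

30%: (18 − 5.4 = 12.6→13, 137 − 41.1 = 95.9→96, 212 − 63.6 = 148.4→148) → #0D6094
54%: (18 − 9.72 = 8.28→8, 137 − 73.98 = 63.02→63, 212 − 114.48 = 97.52→98) → #083F62

#0D6094, #083F62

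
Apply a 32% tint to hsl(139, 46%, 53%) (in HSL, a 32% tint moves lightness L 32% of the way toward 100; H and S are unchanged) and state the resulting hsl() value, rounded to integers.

hsl(139, 46%, 68%)

L moves 32% from 53 toward 100: 53 + 15.04 = 68.04 → 68.
H and S are unchanged.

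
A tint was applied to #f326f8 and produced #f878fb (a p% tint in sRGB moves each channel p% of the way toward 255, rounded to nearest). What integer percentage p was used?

38%

#f326f8 is rgb(243, 38, 248); #f878fb is rgb(248, 120, 251).
On the G channel (widest range): 120 ≈ 38 + (p/100)(255 − 38), so p ≈ 100×(120 − 38)/(255 − 38) = 8200/217 = 37.79.
p = 38 reproduces all three channels after rounding.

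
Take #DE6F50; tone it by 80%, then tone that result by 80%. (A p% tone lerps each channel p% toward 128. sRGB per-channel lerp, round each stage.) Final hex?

#DE6F50 is rgb(222, 111, 80).
Lerp each channel 80% toward 128:
  R: 222 + 0.8×(128−222) = 222 − 75.2 = 146.8 → 147
  G: 111 + 13.6 = 124.6 → 125
  B: 80 + 0.8×(128−80) = 80 + 38.4 = 118.4 → 118
After the tone: rgb(147, 125, 118) = #937D76.
An 80% tone moves each channel 80% toward 128:
  R: 147 + 0.8×(128−147) = 147 − 15.2 = 131.8 → 132
  G: 125 + 0.8×(128−125) = 125 + 2.4 = 127.4 → 127
  B: 118 + 0.8×(128−118) = 118 + 8 = 126 → 126
rgb(132, 127, 126) = #847F7E.

#847F7E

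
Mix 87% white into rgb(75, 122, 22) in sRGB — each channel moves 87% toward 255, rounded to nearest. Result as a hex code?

Lerp each channel 87% toward 255:
  R: 75 + 0.87×(255−75) = 75 + 156.6 = 231.6 → 232
  G: 122 + 0.87×(255−122) = 122 + 115.71 = 237.71 → 238
  B: 22 + 0.87×(255−22) = 22 + 202.71 = 224.71 → 225
rgb(232, 238, 225) = #E8EEE1.

#E8EEE1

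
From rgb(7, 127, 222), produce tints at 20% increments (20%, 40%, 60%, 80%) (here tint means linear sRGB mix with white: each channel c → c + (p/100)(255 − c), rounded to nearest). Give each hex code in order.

20%: (7 + 49.6 = 56.6→57, 127 + 25.6 = 152.6→153, 222 + 6.6 = 228.6→229) → #3999e5
40%: (7 + 99.2 = 106.2→106, 127 + 51.2 = 178.2→178, 222 + 13.2 = 235.2→235) → #6ab2eb
60%: (7 + 148.8 = 155.8→156, 127 + 76.8 = 203.8→204, 222 + 19.8 = 241.8→242) → #9cccf2
80%: (7 + 198.4 = 205.4→205, 127 + 102.4 = 229.4→229, 222 + 26.4 = 248.4→248) → #cde5f8

#3999e5, #6ab2eb, #9cccf2, #cde5f8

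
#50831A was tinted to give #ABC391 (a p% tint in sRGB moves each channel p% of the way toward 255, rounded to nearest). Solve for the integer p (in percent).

52%

#50831A is rgb(80, 131, 26); #ABC391 is rgb(171, 195, 145).
On the B channel (widest range): 145 ≈ 26 + (p/100)(255 − 26), so p ≈ 100×(145 − 26)/(255 − 26) = 11900/229 = 51.97.
p = 52 reproduces all three channels after rounding.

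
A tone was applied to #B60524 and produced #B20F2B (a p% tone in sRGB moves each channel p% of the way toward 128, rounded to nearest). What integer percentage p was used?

#B60524 is rgb(182, 5, 36); #B20F2B is rgb(178, 15, 43).
On the G channel (widest range): 15 ≈ 5 + (p/100)(128 − 5), so p ≈ 100×(15 − 5)/(128 − 5) = 1000/123 = 8.13.
p = 8 reproduces all three channels after rounding.

8%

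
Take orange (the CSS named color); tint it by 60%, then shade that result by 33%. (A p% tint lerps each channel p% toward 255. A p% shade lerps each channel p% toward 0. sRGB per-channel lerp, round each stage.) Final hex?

#AB9367

CSS orange is rgb(255, 165, 0).
Per channel, c → c + 0.6(255 − c):
  R: 255 + 0.6×(255−255) = 255 + 0 = 255 → 255
  G: 165 + 0.6×(255−165) = 165 + 54 = 219 → 219
  B: 0 + 153 = 153 → 153
After the tint: rgb(255, 219, 153) = #FFDB99.
Lerp each channel 33% toward 0:
  R: 255 + 0.33×(0−255) = 255 − 84.15 = 170.85 → 171
  G: 219 + 0.33×(0−219) = 219 − 72.27 = 146.73 → 147
  B: 153 − 50.49 = 102.51 → 103
rgb(171, 147, 103) = #AB9367.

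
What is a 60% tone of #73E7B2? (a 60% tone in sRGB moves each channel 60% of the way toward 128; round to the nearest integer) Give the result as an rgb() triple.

rgb(123, 169, 148)

#73E7B2 is rgb(115, 231, 178).
A 60% tone moves each channel 60% toward 128:
  R: 115 + 7.8 = 122.8 → 123
  G: 231 − 61.8 = 169.2 → 169
  B: 178 − 30 = 148 → 148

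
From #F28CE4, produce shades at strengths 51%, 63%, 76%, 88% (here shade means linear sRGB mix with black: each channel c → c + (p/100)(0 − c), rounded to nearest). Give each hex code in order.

#774570, #5A3454, #3A2237, #1D111B

#F28CE4 is rgb(242, 140, 228).
51%: (242 − 123.42 = 118.58→119, 140 − 71.4 = 68.6→69, 228 − 116.28 = 111.72→112) → #774570
63%: (242 − 152.46 = 89.54→90, 140 − 88.2 = 51.8→52, 228 − 143.64 = 84.36→84) → #5A3454
76%: (242 − 183.92 = 58.08→58, 140 − 106.4 = 33.6→34, 228 − 173.28 = 54.72→55) → #3A2237
88%: (242 − 212.96 = 29.04→29, 140 − 123.2 = 16.8→17, 228 − 200.64 = 27.36→27) → #1D111B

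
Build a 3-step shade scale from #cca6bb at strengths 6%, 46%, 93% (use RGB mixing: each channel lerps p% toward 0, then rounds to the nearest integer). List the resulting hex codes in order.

#cca6bb is rgb(204, 166, 187).
6%: (204 − 12.24 = 191.76→192, 166 − 9.96 = 156.04→156, 187 − 11.22 = 175.78→176) → #c09cb0
46%: (204 − 93.84 = 110.16→110, 166 − 76.36 = 89.64→90, 187 − 86.02 = 100.98→101) → #6e5a65
93%: (204 − 189.72 = 14.28→14, 166 − 154.38 = 11.62→12, 187 − 173.91 = 13.09→13) → #0e0c0d

#c09cb0, #6e5a65, #0e0c0d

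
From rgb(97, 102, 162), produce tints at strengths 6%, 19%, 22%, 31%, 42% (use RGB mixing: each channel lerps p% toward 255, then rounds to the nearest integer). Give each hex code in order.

#6A6FA8, #7F83B4, #8488B6, #9295BF, #A3A6C9

6%: (97 + 9.48 = 106.48→106, 102 + 9.18 = 111.18→111, 162 + 5.58 = 167.58→168) → #6A6FA8
19%: (97 + 30.02 = 127.02→127, 102 + 29.07 = 131.07→131, 162 + 17.67 = 179.67→180) → #7F83B4
22%: (97 + 34.76 = 131.76→132, 102 + 33.66 = 135.66→136, 162 + 20.46 = 182.46→182) → #8488B6
31%: (97 + 48.98 = 145.98→146, 102 + 47.43 = 149.43→149, 162 + 28.83 = 190.83→191) → #9295BF
42%: (97 + 66.36 = 163.36→163, 102 + 64.26 = 166.26→166, 162 + 39.06 = 201.06→201) → #A3A6C9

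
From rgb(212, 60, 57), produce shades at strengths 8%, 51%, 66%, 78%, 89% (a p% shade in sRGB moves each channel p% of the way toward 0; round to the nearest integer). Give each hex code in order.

#C33734, #681D1C, #481413, #2F0D0D, #170706

8%: (212 − 16.96 = 195.04→195, 60 − 4.8 = 55.2→55, 57 − 4.56 = 52.44→52) → #C33734
51%: (212 − 108.12 = 103.88→104, 60 − 30.6 = 29.4→29, 57 − 29.07 = 27.93→28) → #681D1C
66%: (212 − 139.92 = 72.08→72, 60 − 39.6 = 20.4→20, 57 − 37.62 = 19.38→19) → #481413
78%: (212 − 165.36 = 46.64→47, 60 − 46.8 = 13.2→13, 57 − 44.46 = 12.54→13) → #2F0D0D
89%: (212 − 188.68 = 23.32→23, 60 − 53.4 = 6.6→7, 57 − 50.73 = 6.27→6) → #170706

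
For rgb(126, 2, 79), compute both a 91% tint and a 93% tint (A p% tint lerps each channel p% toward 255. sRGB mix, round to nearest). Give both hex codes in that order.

#f3e8ef, #f6edf3

91% tint:
  R: 126 + 117.39 = 243.39 → 243
  G: 2 + 0.91×(255−2) = 2 + 230.23 = 232.23 → 232
  B: 79 + 0.91×(255−79) = 79 + 160.16 = 239.16 → 239
  → #f3e8ef
93% tint:
  R: 126 + 0.93×(255−126) = 126 + 119.97 = 245.97 → 246
  G: 2 + 235.29 = 237.29 → 237
  B: 79 + 0.93×(255−79) = 79 + 163.68 = 242.68 → 243
  → #f6edf3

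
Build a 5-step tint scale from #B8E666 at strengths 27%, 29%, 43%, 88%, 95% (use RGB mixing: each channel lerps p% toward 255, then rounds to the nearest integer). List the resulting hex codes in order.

#B8E666 is rgb(184, 230, 102).
27%: (184 + 19.17 = 203.17→203, 230 + 6.75 = 236.75→237, 102 + 41.31 = 143.31→143) → #CBED8F
29%: (184 + 20.59 = 204.59→205, 230 + 7.25 = 237.25→237, 102 + 44.37 = 146.37→146) → #CDED92
43%: (184 + 30.53 = 214.53→215, 230 + 10.75 = 240.75→241, 102 + 65.79 = 167.79→168) → #D7F1A8
88%: (184 + 62.48 = 246.48→246, 230 + 22 = 252→252, 102 + 134.64 = 236.64→237) → #F6FCED
95%: (184 + 67.45 = 251.45→251, 230 + 23.75 = 253.75→254, 102 + 145.35 = 247.35→247) → #FBFEF7

#CBED8F, #CDED92, #D7F1A8, #F6FCED, #FBFEF7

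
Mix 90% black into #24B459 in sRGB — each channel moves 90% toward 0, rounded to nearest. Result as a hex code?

#24B459 is rgb(36, 180, 89).
A 90% shade moves each channel 90% toward 0:
  R: 36 + 0.9×(0−36) = 36 − 32.4 = 3.6 → 4
  G: 180 + 0.9×(0−180) = 180 − 162 = 18 → 18
  B: 89 + 0.9×(0−89) = 89 − 80.1 = 8.9 → 9
rgb(4, 18, 9) = #041209.

#041209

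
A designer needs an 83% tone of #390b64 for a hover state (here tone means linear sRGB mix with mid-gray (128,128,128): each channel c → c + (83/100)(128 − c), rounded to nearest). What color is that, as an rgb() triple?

rgb(116, 108, 123)

#390b64 is rgb(57, 11, 100).
An 83% tone moves each channel 83% toward 128:
  R: 57 + 58.93 = 115.93 → 116
  G: 11 + 0.83×(128−11) = 11 + 97.11 = 108.11 → 108
  B: 100 + 0.83×(128−100) = 100 + 23.24 = 123.24 → 123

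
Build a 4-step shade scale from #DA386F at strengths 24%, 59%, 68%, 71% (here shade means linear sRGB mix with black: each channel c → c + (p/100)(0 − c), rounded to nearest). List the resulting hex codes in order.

#A62B54, #59172E, #461224, #3F1020

#DA386F is rgb(218, 56, 111).
24%: (218 − 52.32 = 165.68→166, 56 − 13.44 = 42.56→43, 111 − 26.64 = 84.36→84) → #A62B54
59%: (218 − 128.62 = 89.38→89, 56 − 33.04 = 22.96→23, 111 − 65.49 = 45.51→46) → #59172E
68%: (218 − 148.24 = 69.76→70, 56 − 38.08 = 17.92→18, 111 − 75.48 = 35.52→36) → #461224
71%: (218 − 154.78 = 63.22→63, 56 − 39.76 = 16.24→16, 111 − 78.81 = 32.19→32) → #3F1020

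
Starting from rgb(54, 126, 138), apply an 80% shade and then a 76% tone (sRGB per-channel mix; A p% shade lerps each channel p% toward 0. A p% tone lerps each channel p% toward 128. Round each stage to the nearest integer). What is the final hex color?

Lerp each channel 80% toward 0:
  R: 54 − 43.2 = 10.8 → 11
  G: 126 + 0.8×(0−126) = 126 − 100.8 = 25.2 → 25
  B: 138 − 110.4 = 27.6 → 28
After the shade: rgb(11, 25, 28) = #0B191C.
Per channel, c → c + 0.76(128 − c):
  R: 11 + 0.76×(128−11) = 11 + 88.92 = 99.92 → 100
  G: 25 + 78.28 = 103.28 → 103
  B: 28 + 0.76×(128−28) = 28 + 76 = 104 → 104
rgb(100, 103, 104) = #646768.

#646768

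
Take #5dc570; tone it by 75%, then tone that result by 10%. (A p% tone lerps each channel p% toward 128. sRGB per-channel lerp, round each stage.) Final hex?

#788f7c

#5dc570 is rgb(93, 197, 112).
Per channel, c → c + 0.75(128 − c):
  R: 93 + 0.75×(128−93) = 93 + 26.25 = 119.25 → 119
  G: 197 + 0.75×(128−197) = 197 − 51.75 = 145.25 → 145
  B: 112 + 12 = 124 → 124
After the tone: rgb(119, 145, 124) = #77917c.
A 10% tone moves each channel 10% toward 128:
  R: 119 + 0.9 = 119.9 → 120
  G: 145 + 0.1×(128−145) = 145 − 1.7 = 143.3 → 143
  B: 124 + 0.1×(128−124) = 124 + 0.4 = 124.4 → 124
rgb(120, 143, 124) = #788f7c.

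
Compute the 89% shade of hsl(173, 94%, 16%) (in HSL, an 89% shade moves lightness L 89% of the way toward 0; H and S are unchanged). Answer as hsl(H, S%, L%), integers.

hsl(173, 94%, 2%)

L moves 89% from 16 toward 0: 16 − 14.24 = 1.76 → 2.
H and S are unchanged.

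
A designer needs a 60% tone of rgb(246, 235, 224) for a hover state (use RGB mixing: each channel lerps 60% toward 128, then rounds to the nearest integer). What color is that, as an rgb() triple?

rgb(175, 171, 166)

Per channel, c → c + 0.6(128 − c):
  R: 246 + 0.6×(128−246) = 246 − 70.8 = 175.2 → 175
  G: 235 + 0.6×(128−235) = 235 − 64.2 = 170.8 → 171
  B: 224 − 57.6 = 166.4 → 166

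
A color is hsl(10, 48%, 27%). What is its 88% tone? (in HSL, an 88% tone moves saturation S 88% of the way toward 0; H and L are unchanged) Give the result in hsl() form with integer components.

hsl(10, 6%, 27%)

S moves 88% from 48 toward 0: 48 − 42.24 = 5.76 → 6.
H and L are unchanged.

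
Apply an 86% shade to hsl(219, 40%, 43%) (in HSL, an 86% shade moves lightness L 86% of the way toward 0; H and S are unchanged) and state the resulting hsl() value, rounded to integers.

L moves 86% from 43 toward 0: 43 − 36.98 = 6.02 → 6.
H and S are unchanged.

hsl(219, 40%, 6%)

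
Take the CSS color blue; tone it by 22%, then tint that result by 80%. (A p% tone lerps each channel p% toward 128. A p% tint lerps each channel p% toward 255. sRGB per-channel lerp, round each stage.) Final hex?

CSS blue is rgb(0, 0, 255).
Lerp each channel 22% toward 128:
  R: 0 + 28.16 = 28.16 → 28
  G: 0 + 28.16 = 28.16 → 28
  B: 255 + 0.22×(128−255) = 255 − 27.94 = 227.06 → 227
After the tone: rgb(28, 28, 227) = #1c1ce3.
An 80% tint moves each channel 80% toward 255:
  R: 28 + 181.6 = 209.6 → 210
  G: 28 + 181.6 = 209.6 → 210
  B: 227 + 22.4 = 249.4 → 249
rgb(210, 210, 249) = #d2d2f9.

#d2d2f9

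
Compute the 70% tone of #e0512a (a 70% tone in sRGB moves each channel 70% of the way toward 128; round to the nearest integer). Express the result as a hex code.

#9d7266

#e0512a is rgb(224, 81, 42).
A 70% tone moves each channel 70% toward 128:
  R: 224 + 0.7×(128−224) = 224 − 67.2 = 156.8 → 157
  G: 81 + 0.7×(128−81) = 81 + 32.9 = 113.9 → 114
  B: 42 + 0.7×(128−42) = 42 + 60.2 = 102.2 → 102
rgb(157, 114, 102) = #9d7266.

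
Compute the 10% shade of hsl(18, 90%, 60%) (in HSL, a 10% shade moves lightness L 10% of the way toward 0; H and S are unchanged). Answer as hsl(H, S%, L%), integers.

L moves 10% from 60 toward 0: 60 − 6 = 54 → 54.
H and S are unchanged.

hsl(18, 90%, 54%)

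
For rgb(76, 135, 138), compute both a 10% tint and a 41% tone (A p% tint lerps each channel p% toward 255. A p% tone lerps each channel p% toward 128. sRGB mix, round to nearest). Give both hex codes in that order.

10% tint:
  R: 76 + 17.9 = 93.9 → 94
  G: 135 + 12 = 147 → 147
  B: 138 + 0.1×(255−138) = 138 + 11.7 = 149.7 → 150
  → #5E9396
41% tone:
  R: 76 + 21.32 = 97.32 → 97
  G: 135 − 2.87 = 132.13 → 132
  B: 138 + 0.41×(128−138) = 138 − 4.1 = 133.9 → 134
  → #618486

#5E9396, #618486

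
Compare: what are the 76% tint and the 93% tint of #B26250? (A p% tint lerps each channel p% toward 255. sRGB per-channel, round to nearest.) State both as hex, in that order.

#B26250 is rgb(178, 98, 80).
76% tint:
  R: 178 + 58.52 = 236.52 → 237
  G: 98 + 0.76×(255−98) = 98 + 119.32 = 217.32 → 217
  B: 80 + 0.76×(255−80) = 80 + 133 = 213 → 213
  → #EDD9D5
93% tint:
  R: 178 + 0.93×(255−178) = 178 + 71.61 = 249.61 → 250
  G: 98 + 0.93×(255−98) = 98 + 146.01 = 244.01 → 244
  B: 80 + 162.75 = 242.75 → 243
  → #FAF4F3

#EDD9D5, #FAF4F3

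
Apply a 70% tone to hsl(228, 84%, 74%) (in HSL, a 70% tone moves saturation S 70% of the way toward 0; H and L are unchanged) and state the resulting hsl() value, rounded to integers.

S moves 70% from 84 toward 0: 84 − 58.8 = 25.2 → 25.
H and L are unchanged.

hsl(228, 25%, 74%)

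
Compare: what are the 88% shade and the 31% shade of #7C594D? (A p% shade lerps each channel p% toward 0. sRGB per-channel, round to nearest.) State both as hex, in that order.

#7C594D is rgb(124, 89, 77).
88% shade:
  R: 124 + 0.88×(0−124) = 124 − 109.12 = 14.88 → 15
  G: 89 + 0.88×(0−89) = 89 − 78.32 = 10.68 → 11
  B: 77 + 0.88×(0−77) = 77 − 67.76 = 9.24 → 9
  → #0F0B09
31% shade:
  R: 124 − 38.44 = 85.56 → 86
  G: 89 + 0.31×(0−89) = 89 − 27.59 = 61.41 → 61
  B: 77 + 0.31×(0−77) = 77 − 23.87 = 53.13 → 53
  → #563D35

#0F0B09, #563D35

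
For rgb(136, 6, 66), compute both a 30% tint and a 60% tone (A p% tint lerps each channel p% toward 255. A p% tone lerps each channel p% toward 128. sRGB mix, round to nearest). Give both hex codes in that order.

30% tint:
  R: 136 + 35.7 = 171.7 → 172
  G: 6 + 74.7 = 80.7 → 81
  B: 66 + 56.7 = 122.7 → 123
  → #AC517B
60% tone:
  R: 136 + 0.6×(128−136) = 136 − 4.8 = 131.2 → 131
  G: 6 + 0.6×(128−6) = 6 + 73.2 = 79.2 → 79
  B: 66 + 0.6×(128−66) = 66 + 37.2 = 103.2 → 103
  → #834F67

#AC517B, #834F67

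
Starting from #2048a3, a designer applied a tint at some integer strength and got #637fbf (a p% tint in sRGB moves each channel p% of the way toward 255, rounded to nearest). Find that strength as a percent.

#2048a3 is rgb(32, 72, 163); #637fbf is rgb(99, 127, 191).
On the R channel (widest range): 99 ≈ 32 + (p/100)(255 − 32), so p ≈ 100×(99 − 32)/(255 − 32) = 6700/223 = 30.04.
p = 30 reproduces all three channels after rounding.

30%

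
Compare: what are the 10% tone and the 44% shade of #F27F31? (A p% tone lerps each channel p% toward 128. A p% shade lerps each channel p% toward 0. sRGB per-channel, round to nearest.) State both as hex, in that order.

#E77F39, #88471B

#F27F31 is rgb(242, 127, 49).
10% tone:
  R: 242 + 0.1×(128−242) = 242 − 11.4 = 230.6 → 231
  G: 127 + 0.1×(128−127) = 127 + 0.1 = 127.1 → 127
  B: 49 + 7.9 = 56.9 → 57
  → #E77F39
44% shade:
  R: 242 + 0.44×(0−242) = 242 − 106.48 = 135.52 → 136
  G: 127 + 0.44×(0−127) = 127 − 55.88 = 71.12 → 71
  B: 49 + 0.44×(0−49) = 49 − 21.56 = 27.44 → 27
  → #88471B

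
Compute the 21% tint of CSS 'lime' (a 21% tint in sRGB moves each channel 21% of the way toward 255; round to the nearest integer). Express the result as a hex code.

#36ff36

CSS lime is rgb(0, 255, 0).
Per channel, c → c + 0.21(255 − c):
  R: 0 + 53.55 = 53.55 → 54
  G: 255 + 0 = 255 → 255
  B: 0 + 0.21×(255−0) = 0 + 53.55 = 53.55 → 54
rgb(54, 255, 54) = #36ff36.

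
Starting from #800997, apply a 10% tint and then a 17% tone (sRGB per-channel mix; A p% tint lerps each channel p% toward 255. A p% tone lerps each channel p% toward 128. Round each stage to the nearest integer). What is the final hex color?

#800997 is rgb(128, 9, 151).
Lerp each channel 10% toward 255:
  R: 128 + 0.1×(255−128) = 128 + 12.7 = 140.7 → 141
  G: 9 + 0.1×(255−9) = 9 + 24.6 = 33.6 → 34
  B: 151 + 0.1×(255−151) = 151 + 10.4 = 161.4 → 161
After the tint: rgb(141, 34, 161) = #8d22a1.
Per channel, c → c + 0.17(128 − c):
  R: 141 + 0.17×(128−141) = 141 − 2.21 = 138.79 → 139
  G: 34 + 0.17×(128−34) = 34 + 15.98 = 49.98 → 50
  B: 161 + 0.17×(128−161) = 161 − 5.61 = 155.39 → 155
rgb(139, 50, 155) = #8b329b.

#8b329b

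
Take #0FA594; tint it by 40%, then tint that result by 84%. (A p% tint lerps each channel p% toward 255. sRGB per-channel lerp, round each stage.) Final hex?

#0FA594 is rgb(15, 165, 148).
Per channel, c → c + 0.4(255 − c):
  R: 15 + 96 = 111 → 111
  G: 165 + 0.4×(255−165) = 165 + 36 = 201 → 201
  B: 148 + 42.8 = 190.8 → 191
After the tint: rgb(111, 201, 191) = #6FC9BF.
Lerp each channel 84% toward 255:
  R: 111 + 0.84×(255−111) = 111 + 120.96 = 231.96 → 232
  G: 201 + 0.84×(255−201) = 201 + 45.36 = 246.36 → 246
  B: 191 + 53.76 = 244.76 → 245
rgb(232, 246, 245) = #E8F6F5.

#E8F6F5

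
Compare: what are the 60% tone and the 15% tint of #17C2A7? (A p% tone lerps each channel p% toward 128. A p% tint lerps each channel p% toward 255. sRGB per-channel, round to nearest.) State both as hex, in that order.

#17C2A7 is rgb(23, 194, 167).
60% tone:
  R: 23 + 63 = 86 → 86
  G: 194 + 0.6×(128−194) = 194 − 39.6 = 154.4 → 154
  B: 167 + 0.6×(128−167) = 167 − 23.4 = 143.6 → 144
  → #569A90
15% tint:
  R: 23 + 34.8 = 57.8 → 58
  G: 194 + 0.15×(255−194) = 194 + 9.15 = 203.15 → 203
  B: 167 + 13.2 = 180.2 → 180
  → #3ACBB4

#569A90, #3ACBB4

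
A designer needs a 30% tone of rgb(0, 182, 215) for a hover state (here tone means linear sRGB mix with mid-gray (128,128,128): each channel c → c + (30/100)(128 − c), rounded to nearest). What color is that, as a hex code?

Lerp each channel 30% toward 128:
  R: 0 + 0.3×(128−0) = 0 + 38.4 = 38.4 → 38
  G: 182 − 16.2 = 165.8 → 166
  B: 215 − 26.1 = 188.9 → 189
rgb(38, 166, 189) = #26A6BD.

#26A6BD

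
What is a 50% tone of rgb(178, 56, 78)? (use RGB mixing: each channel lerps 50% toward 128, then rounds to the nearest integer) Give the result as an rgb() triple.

Per channel, c → c + 0.5(128 − c):
  R: 178 + 0.5×(128−178) = 178 − 25 = 153 → 153
  G: 56 + 36 = 92 → 92
  B: 78 + 25 = 103 → 103

rgb(153, 92, 103)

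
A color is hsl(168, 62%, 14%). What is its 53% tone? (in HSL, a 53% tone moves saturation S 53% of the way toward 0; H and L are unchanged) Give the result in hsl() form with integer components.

S moves 53% from 62 toward 0: 62 − 32.86 = 29.14 → 29.
H and L are unchanged.

hsl(168, 29%, 14%)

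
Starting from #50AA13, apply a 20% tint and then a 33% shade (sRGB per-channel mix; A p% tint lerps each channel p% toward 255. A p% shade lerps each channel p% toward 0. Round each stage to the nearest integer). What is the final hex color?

#4D7D2C

#50AA13 is rgb(80, 170, 19).
A 20% tint moves each channel 20% toward 255:
  R: 80 + 0.2×(255−80) = 80 + 35 = 115 → 115
  G: 170 + 0.2×(255−170) = 170 + 17 = 187 → 187
  B: 19 + 0.2×(255−19) = 19 + 47.2 = 66.2 → 66
After the tint: rgb(115, 187, 66) = #73BB42.
Lerp each channel 33% toward 0:
  R: 115 + 0.33×(0−115) = 115 − 37.95 = 77.05 → 77
  G: 187 + 0.33×(0−187) = 187 − 61.71 = 125.29 → 125
  B: 66 + 0.33×(0−66) = 66 − 21.78 = 44.22 → 44
rgb(77, 125, 44) = #4D7D2C.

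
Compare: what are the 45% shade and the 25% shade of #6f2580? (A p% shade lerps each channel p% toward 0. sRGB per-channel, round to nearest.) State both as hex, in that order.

#3d1446, #531c60

#6f2580 is rgb(111, 37, 128).
45% shade:
  R: 111 − 49.95 = 61.05 → 61
  G: 37 − 16.65 = 20.35 → 20
  B: 128 − 57.6 = 70.4 → 70
  → #3d1446
25% shade:
  R: 111 + 0.25×(0−111) = 111 − 27.75 = 83.25 → 83
  G: 37 + 0.25×(0−37) = 37 − 9.25 = 27.75 → 28
  B: 128 − 32 = 96 → 96
  → #531c60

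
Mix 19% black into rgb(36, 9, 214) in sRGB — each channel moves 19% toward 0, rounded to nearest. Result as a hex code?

Per channel, c → c + 0.19(0 − c):
  R: 36 + 0.19×(0−36) = 36 − 6.84 = 29.16 → 29
  G: 9 − 1.71 = 7.29 → 7
  B: 214 − 40.66 = 173.34 → 173
rgb(29, 7, 173) = #1d07ad.

#1d07ad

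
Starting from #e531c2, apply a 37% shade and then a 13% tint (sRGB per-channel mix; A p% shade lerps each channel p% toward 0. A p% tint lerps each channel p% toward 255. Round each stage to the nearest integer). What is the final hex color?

#9e3c8b

#e531c2 is rgb(229, 49, 194).
Lerp each channel 37% toward 0:
  R: 229 + 0.37×(0−229) = 229 − 84.73 = 144.27 → 144
  G: 49 + 0.37×(0−49) = 49 − 18.13 = 30.87 → 31
  B: 194 + 0.37×(0−194) = 194 − 71.78 = 122.22 → 122
After the shade: rgb(144, 31, 122) = #901f7a.
Lerp each channel 13% toward 255:
  R: 144 + 0.13×(255−144) = 144 + 14.43 = 158.43 → 158
  G: 31 + 29.12 = 60.12 → 60
  B: 122 + 0.13×(255−122) = 122 + 17.29 = 139.29 → 139
rgb(158, 60, 139) = #9e3c8b.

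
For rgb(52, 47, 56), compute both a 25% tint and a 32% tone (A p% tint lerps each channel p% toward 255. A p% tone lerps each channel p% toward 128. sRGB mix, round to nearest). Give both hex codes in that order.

#67636a, #4c494f

25% tint:
  R: 52 + 0.25×(255−52) = 52 + 50.75 = 102.75 → 103
  G: 47 + 0.25×(255−47) = 47 + 52 = 99 → 99
  B: 56 + 0.25×(255−56) = 56 + 49.75 = 105.75 → 106
  → #67636a
32% tone:
  R: 52 + 0.32×(128−52) = 52 + 24.32 = 76.32 → 76
  G: 47 + 0.32×(128−47) = 47 + 25.92 = 72.92 → 73
  B: 56 + 0.32×(128−56) = 56 + 23.04 = 79.04 → 79
  → #4c494f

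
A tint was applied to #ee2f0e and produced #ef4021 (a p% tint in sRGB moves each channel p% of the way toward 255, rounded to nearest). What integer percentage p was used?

8%

#ee2f0e is rgb(238, 47, 14); #ef4021 is rgb(239, 64, 33).
On the B channel (widest range): 33 ≈ 14 + (p/100)(255 − 14), so p ≈ 100×(33 − 14)/(255 − 14) = 1900/241 = 7.88.
p = 8 reproduces all three channels after rounding.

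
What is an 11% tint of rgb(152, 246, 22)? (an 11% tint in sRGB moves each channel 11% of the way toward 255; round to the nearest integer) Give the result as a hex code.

#A3F730

Lerp each channel 11% toward 255:
  R: 152 + 0.11×(255−152) = 152 + 11.33 = 163.33 → 163
  G: 246 + 0.99 = 246.99 → 247
  B: 22 + 0.11×(255−22) = 22 + 25.63 = 47.63 → 48
rgb(163, 247, 48) = #A3F730.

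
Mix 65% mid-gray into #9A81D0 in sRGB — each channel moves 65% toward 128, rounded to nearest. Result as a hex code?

#89809C

#9A81D0 is rgb(154, 129, 208).
A 65% tone moves each channel 65% toward 128:
  R: 154 − 16.9 = 137.1 → 137
  G: 129 − 0.65 = 128.35 → 128
  B: 208 − 52 = 156 → 156
rgb(137, 128, 156) = #89809C.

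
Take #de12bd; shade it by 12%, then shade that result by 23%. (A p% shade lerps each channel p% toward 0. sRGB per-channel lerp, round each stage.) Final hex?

#de12bd is rgb(222, 18, 189).
Lerp each channel 12% toward 0:
  R: 222 + 0.12×(0−222) = 222 − 26.64 = 195.36 → 195
  G: 18 − 2.16 = 15.84 → 16
  B: 189 + 0.12×(0−189) = 189 − 22.68 = 166.32 → 166
After the shade: rgb(195, 16, 166) = #c310a6.
Lerp each channel 23% toward 0:
  R: 195 − 44.85 = 150.15 → 150
  G: 16 + 0.23×(0−16) = 16 − 3.68 = 12.32 → 12
  B: 166 + 0.23×(0−166) = 166 − 38.18 = 127.82 → 128
rgb(150, 12, 128) = #960c80.

#960c80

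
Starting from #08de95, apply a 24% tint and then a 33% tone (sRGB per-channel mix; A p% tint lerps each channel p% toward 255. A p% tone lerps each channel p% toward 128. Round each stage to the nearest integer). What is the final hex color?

#08de95 is rgb(8, 222, 149).
A 24% tint moves each channel 24% toward 255:
  R: 8 + 0.24×(255−8) = 8 + 59.28 = 67.28 → 67
  G: 222 + 7.92 = 229.92 → 230
  B: 149 + 0.24×(255−149) = 149 + 25.44 = 174.44 → 174
After the tint: rgb(67, 230, 174) = #43e6ae.
Per channel, c → c + 0.33(128 − c):
  R: 67 + 0.33×(128−67) = 67 + 20.13 = 87.13 → 87
  G: 230 − 33.66 = 196.34 → 196
  B: 174 + 0.33×(128−174) = 174 − 15.18 = 158.82 → 159
rgb(87, 196, 159) = #57c49f.

#57c49f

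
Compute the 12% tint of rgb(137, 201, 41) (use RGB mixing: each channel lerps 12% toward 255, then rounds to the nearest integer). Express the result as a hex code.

#97CF43

A 12% tint moves each channel 12% toward 255:
  R: 137 + 0.12×(255−137) = 137 + 14.16 = 151.16 → 151
  G: 201 + 6.48 = 207.48 → 207
  B: 41 + 0.12×(255−41) = 41 + 25.68 = 66.68 → 67
rgb(151, 207, 67) = #97CF43.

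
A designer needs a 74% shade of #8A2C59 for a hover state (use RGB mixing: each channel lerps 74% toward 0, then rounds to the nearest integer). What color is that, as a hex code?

#8A2C59 is rgb(138, 44, 89).
Per channel, c → c + 0.74(0 − c):
  R: 138 + 0.74×(0−138) = 138 − 102.12 = 35.88 → 36
  G: 44 + 0.74×(0−44) = 44 − 32.56 = 11.44 → 11
  B: 89 + 0.74×(0−89) = 89 − 65.86 = 23.14 → 23
rgb(36, 11, 23) = #240B17.

#240B17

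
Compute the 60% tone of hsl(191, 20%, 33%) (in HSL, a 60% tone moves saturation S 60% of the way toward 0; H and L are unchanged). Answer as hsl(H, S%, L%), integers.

hsl(191, 8%, 33%)

S moves 60% from 20 toward 0: 20 − 12 = 8 → 8.
H and L are unchanged.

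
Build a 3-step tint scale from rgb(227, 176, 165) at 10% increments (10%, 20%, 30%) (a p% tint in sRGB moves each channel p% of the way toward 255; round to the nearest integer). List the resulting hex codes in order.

#E6B8AE, #E9C0B7, #EBC8C0

10%: (227 + 2.8 = 229.8→230, 176 + 7.9 = 183.9→184, 165 + 9 = 174→174) → #E6B8AE
20%: (227 + 5.6 = 232.6→233, 176 + 15.8 = 191.8→192, 165 + 18 = 183→183) → #E9C0B7
30%: (227 + 8.4 = 235.4→235, 176 + 23.7 = 199.7→200, 165 + 27 = 192→192) → #EBC8C0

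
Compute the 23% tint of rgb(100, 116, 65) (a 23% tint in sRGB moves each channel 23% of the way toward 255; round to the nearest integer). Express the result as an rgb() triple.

Per channel, c → c + 0.23(255 − c):
  R: 100 + 35.65 = 135.65 → 136
  G: 116 + 0.23×(255−116) = 116 + 31.97 = 147.97 → 148
  B: 65 + 0.23×(255−65) = 65 + 43.7 = 108.7 → 109

rgb(136, 148, 109)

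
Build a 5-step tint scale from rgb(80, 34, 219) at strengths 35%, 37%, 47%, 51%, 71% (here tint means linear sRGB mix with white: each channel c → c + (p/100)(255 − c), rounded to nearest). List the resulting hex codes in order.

35%: (80 + 61.25 = 141.25→141, 34 + 77.35 = 111.35→111, 219 + 12.6 = 231.6→232) → #8D6FE8
37%: (80 + 64.75 = 144.75→145, 34 + 81.77 = 115.77→116, 219 + 13.32 = 232.32→232) → #9174E8
47%: (80 + 82.25 = 162.25→162, 34 + 103.87 = 137.87→138, 219 + 16.92 = 235.92→236) → #A28AEC
51%: (80 + 89.25 = 169.25→169, 34 + 112.71 = 146.71→147, 219 + 18.36 = 237.36→237) → #A993ED
71%: (80 + 124.25 = 204.25→204, 34 + 156.91 = 190.91→191, 219 + 25.56 = 244.56→245) → #CCBFF5

#8D6FE8, #9174E8, #A28AEC, #A993ED, #CCBFF5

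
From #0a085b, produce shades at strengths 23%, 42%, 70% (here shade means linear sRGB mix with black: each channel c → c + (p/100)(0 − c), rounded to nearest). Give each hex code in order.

#080646, #060535, #03021b

#0a085b is rgb(10, 8, 91).
23%: (10 − 2.3 = 7.7→8, 8 − 1.84 = 6.16→6, 91 − 20.93 = 70.07→70) → #080646
42%: (10 − 4.2 = 5.8→6, 8 − 3.36 = 4.64→5, 91 − 38.22 = 52.78→53) → #060535
70%: (10 − 7 = 3→3, 8 − 5.6 = 2.4→2, 91 − 63.7 = 27.3→27) → #03021b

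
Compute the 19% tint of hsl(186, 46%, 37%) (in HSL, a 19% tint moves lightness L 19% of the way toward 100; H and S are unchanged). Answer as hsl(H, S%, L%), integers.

L moves 19% from 37 toward 100: 37 + 11.97 = 48.97 → 49.
H and S are unchanged.

hsl(186, 46%, 49%)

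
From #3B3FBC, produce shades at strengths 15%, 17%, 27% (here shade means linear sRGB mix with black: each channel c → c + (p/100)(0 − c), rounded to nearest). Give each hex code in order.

#3236A0, #31349C, #2B2E89

#3B3FBC is rgb(59, 63, 188).
15%: (59 − 8.85 = 50.15→50, 63 − 9.45 = 53.55→54, 188 − 28.2 = 159.8→160) → #3236A0
17%: (59 − 10.03 = 48.97→49, 63 − 10.71 = 52.29→52, 188 − 31.96 = 156.04→156) → #31349C
27%: (59 − 15.93 = 43.07→43, 63 − 17.01 = 45.99→46, 188 − 50.76 = 137.24→137) → #2B2E89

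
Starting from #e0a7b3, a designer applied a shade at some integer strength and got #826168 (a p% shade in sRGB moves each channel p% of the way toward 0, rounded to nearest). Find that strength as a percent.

42%

#e0a7b3 is rgb(224, 167, 179); #826168 is rgb(130, 97, 104).
On the R channel (widest range): 130 ≈ 224 + (p/100)(0 − 224), so p ≈ 100×(130 − 224)/(0 − 224) = -9400/-224 = 41.96.
p = 42 reproduces all three channels after rounding.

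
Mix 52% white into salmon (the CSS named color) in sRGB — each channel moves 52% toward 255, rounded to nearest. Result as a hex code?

#fdc2bb

CSS salmon is rgb(250, 128, 114).
A 52% tint moves each channel 52% toward 255:
  R: 250 + 0.52×(255−250) = 250 + 2.6 = 252.6 → 253
  G: 128 + 0.52×(255−128) = 128 + 66.04 = 194.04 → 194
  B: 114 + 0.52×(255−114) = 114 + 73.32 = 187.32 → 187
rgb(253, 194, 187) = #fdc2bb.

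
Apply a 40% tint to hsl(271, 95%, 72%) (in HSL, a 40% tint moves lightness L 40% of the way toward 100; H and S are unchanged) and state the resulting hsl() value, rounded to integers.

L moves 40% from 72 toward 100: 72 + 11.2 = 83.2 → 83.
H and S are unchanged.

hsl(271, 95%, 83%)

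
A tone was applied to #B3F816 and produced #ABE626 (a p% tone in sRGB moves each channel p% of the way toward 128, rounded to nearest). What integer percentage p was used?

15%

#B3F816 is rgb(179, 248, 22); #ABE626 is rgb(171, 230, 38).
On the G channel (widest range): 230 ≈ 248 + (p/100)(128 − 248), so p ≈ 100×(230 − 248)/(128 − 248) = -1800/-120 = 15.00.
p = 15 reproduces all three channels after rounding.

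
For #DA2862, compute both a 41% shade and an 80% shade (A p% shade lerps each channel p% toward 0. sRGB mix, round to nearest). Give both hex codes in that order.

#81183A, #2C0814

#DA2862 is rgb(218, 40, 98).
41% shade:
  R: 218 + 0.41×(0−218) = 218 − 89.38 = 128.62 → 129
  G: 40 − 16.4 = 23.6 → 24
  B: 98 − 40.18 = 57.82 → 58
  → #81183A
80% shade:
  R: 218 + 0.8×(0−218) = 218 − 174.4 = 43.6 → 44
  G: 40 + 0.8×(0−40) = 40 − 32 = 8 → 8
  B: 98 + 0.8×(0−98) = 98 − 78.4 = 19.6 → 20
  → #2C0814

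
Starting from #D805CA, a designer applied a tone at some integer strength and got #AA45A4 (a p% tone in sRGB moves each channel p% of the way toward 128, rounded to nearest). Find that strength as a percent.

52%

#D805CA is rgb(216, 5, 202); #AA45A4 is rgb(170, 69, 164).
On the G channel (widest range): 69 ≈ 5 + (p/100)(128 − 5), so p ≈ 100×(69 − 5)/(128 − 5) = 6400/123 = 52.03.
p = 52 reproduces all three channels after rounding.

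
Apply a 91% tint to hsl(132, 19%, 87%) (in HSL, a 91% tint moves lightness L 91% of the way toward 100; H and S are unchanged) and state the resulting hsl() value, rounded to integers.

hsl(132, 19%, 99%)

L moves 91% from 87 toward 100: 87 + 11.83 = 98.83 → 99.
H and S are unchanged.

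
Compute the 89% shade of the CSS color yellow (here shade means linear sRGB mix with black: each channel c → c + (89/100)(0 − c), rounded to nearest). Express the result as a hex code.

#1c1c00

CSS yellow is rgb(255, 255, 0).
Per channel, c → c + 0.89(0 − c):
  R: 255 + 0.89×(0−255) = 255 − 226.95 = 28.05 → 28
  G: 255 + 0.89×(0−255) = 255 − 226.95 = 28.05 → 28
  B: 0 + 0.89×(0−0) = 0 + 0 = 0 → 0
rgb(28, 28, 0) = #1c1c00.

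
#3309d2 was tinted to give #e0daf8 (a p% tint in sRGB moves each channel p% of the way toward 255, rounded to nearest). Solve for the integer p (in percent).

#3309d2 is rgb(51, 9, 210); #e0daf8 is rgb(224, 218, 248).
On the G channel (widest range): 218 ≈ 9 + (p/100)(255 − 9), so p ≈ 100×(218 − 9)/(255 − 9) = 20900/246 = 84.96.
p = 85 reproduces all three channels after rounding.

85%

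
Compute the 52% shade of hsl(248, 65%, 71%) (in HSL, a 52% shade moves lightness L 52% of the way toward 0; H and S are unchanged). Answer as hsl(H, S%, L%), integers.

L moves 52% from 71 toward 0: 71 − 36.92 = 34.08 → 34.
H and S are unchanged.

hsl(248, 65%, 34%)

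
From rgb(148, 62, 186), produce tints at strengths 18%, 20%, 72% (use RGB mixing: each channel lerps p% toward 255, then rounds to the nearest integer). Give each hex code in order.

18%: (148 + 19.26 = 167.26→167, 62 + 34.74 = 96.74→97, 186 + 12.42 = 198.42→198) → #A761C6
20%: (148 + 21.4 = 169.4→169, 62 + 38.6 = 100.6→101, 186 + 13.8 = 199.8→200) → #A965C8
72%: (148 + 77.04 = 225.04→225, 62 + 138.96 = 200.96→201, 186 + 49.68 = 235.68→236) → #E1C9EC

#A761C6, #A965C8, #E1C9EC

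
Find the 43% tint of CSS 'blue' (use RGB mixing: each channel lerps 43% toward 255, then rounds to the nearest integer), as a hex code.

#6E6EFF

CSS blue is rgb(0, 0, 255).
Lerp each channel 43% toward 255:
  R: 0 + 109.65 = 109.65 → 110
  G: 0 + 109.65 = 109.65 → 110
  B: 255 + 0.43×(255−255) = 255 + 0 = 255 → 255
rgb(110, 110, 255) = #6E6EFF.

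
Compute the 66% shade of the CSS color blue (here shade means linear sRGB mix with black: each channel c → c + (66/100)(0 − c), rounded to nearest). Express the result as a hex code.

CSS blue is rgb(0, 0, 255).
Per channel, c → c + 0.66(0 − c):
  R: 0 + 0.66×(0−0) = 0 + 0 = 0 → 0
  G: 0 + 0.66×(0−0) = 0 + 0 = 0 → 0
  B: 255 − 168.3 = 86.7 → 87
rgb(0, 0, 87) = #000057.

#000057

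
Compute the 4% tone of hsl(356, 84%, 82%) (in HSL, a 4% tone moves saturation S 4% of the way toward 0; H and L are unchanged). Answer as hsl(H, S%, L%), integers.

S moves 4% from 84 toward 0: 84 − 3.36 = 80.64 → 81.
H and L are unchanged.

hsl(356, 81%, 82%)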